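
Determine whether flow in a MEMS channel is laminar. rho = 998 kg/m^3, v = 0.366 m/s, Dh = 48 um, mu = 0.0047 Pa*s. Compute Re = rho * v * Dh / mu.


Step 1: Convert Dh to meters: Dh = 48e-6 m
Step 2: Re = rho * v * Dh / mu
Re = 998 * 0.366 * 48e-6 / 0.0047
Re = 3.73
Since Re = 3.73 is below ~2300, the flow is laminar.


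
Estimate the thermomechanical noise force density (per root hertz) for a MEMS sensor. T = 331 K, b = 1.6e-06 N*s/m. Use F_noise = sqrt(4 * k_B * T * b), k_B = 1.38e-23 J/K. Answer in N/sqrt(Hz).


Step 1: Compute 4 * k_B * T * b
= 4 * 1.38e-23 * 331 * 1.6e-06
= 2.9234e-26 N^2/Hz
Step 2: F_noise = sqrt(2.9234e-26)
F_noise = 1.71e-13 N/sqrt(Hz)


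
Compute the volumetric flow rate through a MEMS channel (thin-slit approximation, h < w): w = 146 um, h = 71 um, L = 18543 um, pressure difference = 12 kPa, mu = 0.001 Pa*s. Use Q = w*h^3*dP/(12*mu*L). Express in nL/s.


Step 1: Convert all dimensions to SI (meters).
w = 146e-6 m, h = 71e-6 m, L = 18543e-6 m, dP = 12e3 Pa
Step 2: Q = w * h^3 * dP / (12 * mu * L)
Q = 146e-6 * (71e-6)^3 * 12e3 / (12 * 0.001 * 18543e-6) = 2.81804487e-09 m^3/s
Step 3: Convert Q from m^3/s to nL/s (1 m^3 = 1e12 nL, so multiply by 1e12).
Q = 2818.045 nL/s


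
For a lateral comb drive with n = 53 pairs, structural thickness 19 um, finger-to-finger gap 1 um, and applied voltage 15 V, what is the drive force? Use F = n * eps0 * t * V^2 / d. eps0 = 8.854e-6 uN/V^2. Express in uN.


Step 1: Parameters: n=53, eps0=8.854e-6 uN/V^2, t=19 um, V=15 V, d=1 um
Step 2: V^2 = 225
Step 3: F = 53 * 8.854e-6 * 19 * 225 / 1
F = 2.006 uN


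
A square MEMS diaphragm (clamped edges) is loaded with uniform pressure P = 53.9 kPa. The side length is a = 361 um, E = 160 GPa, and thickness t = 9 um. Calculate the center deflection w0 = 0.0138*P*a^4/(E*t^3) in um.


Step 1: Convert pressure to compatible units (E is in GPa, so P in GPa).
P = 53.9 kPa = 53.9e-6 GPa
Step 2: Compute numerator: 0.0138 * P * a^4.
a^4 = 361^4 = 16983563041
numerator = 0.0138 * 53.9e-6 * 16983563041 = 1.26327e+04
Step 3: Compute denominator: E * t^3 = 160 * 9^3 = 116640
Step 4: w0 = numerator / denominator = 1.26327e+04 / 116640 = 0.1083 um


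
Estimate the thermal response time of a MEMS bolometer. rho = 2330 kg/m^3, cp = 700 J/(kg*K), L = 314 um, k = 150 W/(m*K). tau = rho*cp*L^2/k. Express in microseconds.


Step 1: Convert L to m: L = 314e-6 m
Step 2: L^2 = (314e-6)^2 = 9.8596e-08 m^2
Step 3: tau = 2330 * 700 * 9.8596e-08 / 150 = 1.07206717e-03 s
Step 4: Convert to microseconds (multiply by 1e6).
tau = 1072.067 us


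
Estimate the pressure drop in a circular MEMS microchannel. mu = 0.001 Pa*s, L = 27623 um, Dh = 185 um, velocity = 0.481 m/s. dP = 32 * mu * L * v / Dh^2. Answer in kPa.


Step 1: Convert to SI: L = 27623e-6 m, Dh = 185e-6 m
Step 2: dP = 32 * 0.001 * 27623e-6 * 0.481 / (185e-6)^2
Step 3: dP = 12422.88 Pa
Step 4: Convert to kPa: dP = 12.42 kPa


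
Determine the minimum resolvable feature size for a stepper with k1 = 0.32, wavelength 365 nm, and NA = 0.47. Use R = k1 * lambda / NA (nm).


Step 1: Identify values: k1 = 0.32, lambda = 365 nm, NA = 0.47
Step 2: R = k1 * lambda / NA
R = 0.32 * 365 / 0.47
R = 248.5 nm


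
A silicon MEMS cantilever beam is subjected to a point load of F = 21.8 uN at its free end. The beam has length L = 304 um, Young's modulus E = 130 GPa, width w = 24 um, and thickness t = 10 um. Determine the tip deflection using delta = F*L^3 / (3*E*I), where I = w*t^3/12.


Step 1: Calculate the second moment of area.
I = w * t^3 / 12 = 24 * 10^3 / 12 = 2000.0 um^4
Step 2: Convert E to consistent units (1 GPa = 1000 uN/um^2).
E = 130 GPa = 130000 uN/um^2
Step 3: Calculate tip deflection.
delta = F * L^3 / (3 * E * I)
delta = 21.8 * 304^3 / (3 * 130000 * 2000.0)
delta = 0.7852 um


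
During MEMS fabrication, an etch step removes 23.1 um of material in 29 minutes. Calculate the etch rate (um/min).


Step 1: Etch rate = depth / time
Step 2: rate = 23.1 / 29
rate = 0.797 um/min


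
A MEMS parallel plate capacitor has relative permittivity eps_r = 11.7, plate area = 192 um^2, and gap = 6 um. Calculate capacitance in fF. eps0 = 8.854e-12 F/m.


Step 1: Convert area to m^2: A = 192e-12 m^2
Step 2: Convert gap to m: d = 6e-6 m
Step 3: C = eps0 * eps_r * A / d
C = 8.854e-12 * 11.7 * 192e-12 / 6e-6
Step 4: Convert to fF (multiply by 1e15).
C = 3.31 fF


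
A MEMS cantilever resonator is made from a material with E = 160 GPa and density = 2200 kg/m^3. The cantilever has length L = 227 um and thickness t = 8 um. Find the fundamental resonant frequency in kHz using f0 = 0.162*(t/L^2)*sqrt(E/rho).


Step 1: Convert units to SI.
t_SI = 8e-6 m, L_SI = 227e-6 m
Step 2: Calculate sqrt(E/rho).
sqrt(160e9 / 2200) = 8528.03 m/s
Step 3: Compute f0.
f0 = 0.162 * 8e-6 / (227e-6)^2 * 8528.03 = 214487.5 Hz = 214.49 kHz


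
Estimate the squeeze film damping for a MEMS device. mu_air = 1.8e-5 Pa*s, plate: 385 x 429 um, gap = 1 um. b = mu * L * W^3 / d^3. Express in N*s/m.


Step 1: Convert to SI.
L = 385e-6 m, W = 429e-6 m, d = 1e-6 m
Step 2: W^3 = (429e-6)^3 = 7.90e-11 m^3
Step 3: d^3 = (1e-6)^3 = 1.00e-18 m^3
Step 4: b = 1.8e-5 * 385e-6 * 7.90e-11 / 1.00e-18
b = 5.47e-01 N*s/m


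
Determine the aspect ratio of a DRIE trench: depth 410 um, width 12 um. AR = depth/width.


Step 1: AR = depth / width
Step 2: AR = 410 / 12
AR = 34.2


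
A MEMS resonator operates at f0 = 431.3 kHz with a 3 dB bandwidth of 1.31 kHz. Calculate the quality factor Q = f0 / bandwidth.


Step 1: Q = f0 / bandwidth
Step 2: Q = 431.3 / 1.31
Q = 329.2


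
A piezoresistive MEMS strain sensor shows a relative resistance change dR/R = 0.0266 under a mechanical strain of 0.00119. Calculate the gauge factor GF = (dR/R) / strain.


Step 1: Identify values.
dR/R = 0.0266, strain = 0.00119
Step 2: GF = (dR/R) / strain = 0.0266 / 0.00119
GF = 22.4


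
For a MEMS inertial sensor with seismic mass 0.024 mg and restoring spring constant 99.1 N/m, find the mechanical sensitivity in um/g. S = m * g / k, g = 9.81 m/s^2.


Step 1: Convert mass: m = 0.024 mg = 2.40e-08 kg
Step 2: S = m * g / k = 2.40e-08 * 9.81 / 99.1
Step 3: S = 2.38e-09 m/g
Step 4: Convert to um/g: S = 0.002 um/g


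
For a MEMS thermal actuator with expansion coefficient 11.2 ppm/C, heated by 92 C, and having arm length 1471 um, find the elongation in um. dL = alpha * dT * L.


Step 1: Convert CTE: alpha = 11.2 ppm/C = 11.2e-6 /C
Step 2: dL = 11.2e-6 * 92 * 1471
dL = 1.5157 um


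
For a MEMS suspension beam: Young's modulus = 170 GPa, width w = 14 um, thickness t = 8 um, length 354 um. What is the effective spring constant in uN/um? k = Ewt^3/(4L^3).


Step 1: Convert E to consistent units (1 GPa = 1000 uN/um^2).
E = 170 GPa = 170000 uN/um^2
Step 2: Compute t^3 = 8^3 = 512
Step 3: Compute L^3 = 354^3 = 44361864
Step 4: k = 170000 * 14 * 512 / (4 * 44361864)
k = 6.8672 uN/um


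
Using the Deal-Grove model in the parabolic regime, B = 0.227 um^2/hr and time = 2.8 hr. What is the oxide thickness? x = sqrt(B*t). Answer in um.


Step 1: Compute B*t = 0.227 * 2.8 = 0.6356
Step 2: x = sqrt(0.6356)
x = 0.797 um


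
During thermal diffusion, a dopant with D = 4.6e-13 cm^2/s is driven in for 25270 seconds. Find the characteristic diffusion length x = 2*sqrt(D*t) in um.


Step 1: Compute D*t = 4.6e-13 * 25270 = 1.16242e-08 cm^2
Step 2: sqrt(D*t) = 1.07816e-04 cm
Step 3: x = 2 * 1.07816e-04 cm = 2.15632e-04 cm
Step 4: Convert to um (1 cm = 1e4 um): x = 2.156 um


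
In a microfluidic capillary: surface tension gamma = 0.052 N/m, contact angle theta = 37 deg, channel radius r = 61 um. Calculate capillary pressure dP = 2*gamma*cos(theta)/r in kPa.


Step 1: cos(37 deg) = 0.7986
Step 2: Convert r to m: r = 61e-6 m
Step 3: dP = 2 * 0.052 * 0.7986 / 61e-6 = 1361.5 Pa
Step 4: Convert Pa to kPa (divide by 1000).
dP = 1.36 kPa


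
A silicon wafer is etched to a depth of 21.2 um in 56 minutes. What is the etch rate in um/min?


Step 1: Etch rate = depth / time
Step 2: rate = 21.2 / 56
rate = 0.379 um/min


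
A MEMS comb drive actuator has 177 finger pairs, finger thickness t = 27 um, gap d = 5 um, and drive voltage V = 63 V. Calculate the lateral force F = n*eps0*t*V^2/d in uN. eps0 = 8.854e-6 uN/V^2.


Step 1: Parameters: n=177, eps0=8.854e-6 uN/V^2, t=27 um, V=63 V, d=5 um
Step 2: V^2 = 3969
Step 3: F = 177 * 8.854e-6 * 27 * 3969 / 5
F = 33.588 uN


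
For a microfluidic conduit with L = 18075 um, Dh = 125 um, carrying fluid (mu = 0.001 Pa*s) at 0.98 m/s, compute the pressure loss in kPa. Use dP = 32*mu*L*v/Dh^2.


Step 1: Convert to SI: L = 18075e-6 m, Dh = 125e-6 m
Step 2: dP = 32 * 0.001 * 18075e-6 * 0.98 / (125e-6)^2
Step 3: dP = 36277.25 Pa
Step 4: Convert to kPa: dP = 36.28 kPa


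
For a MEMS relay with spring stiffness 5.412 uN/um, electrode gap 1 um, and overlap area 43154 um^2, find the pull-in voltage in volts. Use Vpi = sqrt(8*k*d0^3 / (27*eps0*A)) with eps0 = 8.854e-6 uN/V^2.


Step 1: Compute numerator: 8 * k * d0^3 = 8 * 5.412 * 1^3 = 43.296
Step 2: Compute denominator: 27 * eps0 * A = 27 * 8.854e-6 * 43154 = 10.316309
Step 3: Vpi = sqrt(43.296 / 10.316309)
Vpi = 2.05 V


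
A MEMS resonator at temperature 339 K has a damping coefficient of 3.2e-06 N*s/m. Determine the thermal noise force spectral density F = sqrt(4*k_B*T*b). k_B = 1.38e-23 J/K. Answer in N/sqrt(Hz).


Step 1: Compute 4 * k_B * T * b
= 4 * 1.38e-23 * 339 * 3.2e-06
= 5.9881e-26 N^2/Hz
Step 2: F_noise = sqrt(5.9881e-26)
F_noise = 2.45e-13 N/sqrt(Hz)


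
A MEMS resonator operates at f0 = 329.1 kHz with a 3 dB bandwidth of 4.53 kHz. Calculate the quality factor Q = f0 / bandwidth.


Step 1: Q = f0 / bandwidth
Step 2: Q = 329.1 / 4.53
Q = 72.6


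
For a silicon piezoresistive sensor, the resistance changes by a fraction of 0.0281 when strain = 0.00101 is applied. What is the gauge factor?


Step 1: Identify values.
dR/R = 0.0281, strain = 0.00101
Step 2: GF = (dR/R) / strain = 0.0281 / 0.00101
GF = 27.8


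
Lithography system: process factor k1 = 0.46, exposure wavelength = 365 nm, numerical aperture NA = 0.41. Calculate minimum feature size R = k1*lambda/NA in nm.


Step 1: Identify values: k1 = 0.46, lambda = 365 nm, NA = 0.41
Step 2: R = k1 * lambda / NA
R = 0.46 * 365 / 0.41
R = 409.5 nm


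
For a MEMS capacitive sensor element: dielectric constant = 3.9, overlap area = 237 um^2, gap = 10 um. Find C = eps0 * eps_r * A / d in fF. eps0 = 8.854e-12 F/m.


Step 1: Convert area to m^2: A = 237e-12 m^2
Step 2: Convert gap to m: d = 10e-6 m
Step 3: C = eps0 * eps_r * A / d
C = 8.854e-12 * 3.9 * 237e-12 / 10e-6
Step 4: Convert to fF (multiply by 1e15).
C = 0.82 fF


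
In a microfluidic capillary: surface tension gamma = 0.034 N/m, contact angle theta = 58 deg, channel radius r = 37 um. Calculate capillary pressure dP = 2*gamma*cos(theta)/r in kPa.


Step 1: cos(58 deg) = 0.5299
Step 2: Convert r to m: r = 37e-6 m
Step 3: dP = 2 * 0.034 * 0.5299 / 37e-6 = 973.9 Pa
Step 4: Convert Pa to kPa (divide by 1000).
dP = 0.97 kPa


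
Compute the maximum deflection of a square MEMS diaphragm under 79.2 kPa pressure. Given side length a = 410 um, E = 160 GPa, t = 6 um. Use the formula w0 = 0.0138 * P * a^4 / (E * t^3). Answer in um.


Step 1: Convert pressure to compatible units (E is in GPa, so P in GPa).
P = 79.2 kPa = 79.2e-6 GPa
Step 2: Compute numerator: 0.0138 * P * a^4.
a^4 = 410^4 = 28257610000
numerator = 0.0138 * 79.2e-6 * 28257610000 = 3.08844e+04
Step 3: Compute denominator: E * t^3 = 160 * 6^3 = 34560
Step 4: w0 = numerator / denominator = 3.08844e+04 / 34560 = 0.8936 um


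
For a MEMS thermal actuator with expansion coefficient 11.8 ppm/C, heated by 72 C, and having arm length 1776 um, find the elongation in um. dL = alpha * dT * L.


Step 1: Convert CTE: alpha = 11.8 ppm/C = 11.8e-6 /C
Step 2: dL = 11.8e-6 * 72 * 1776
dL = 1.5089 um


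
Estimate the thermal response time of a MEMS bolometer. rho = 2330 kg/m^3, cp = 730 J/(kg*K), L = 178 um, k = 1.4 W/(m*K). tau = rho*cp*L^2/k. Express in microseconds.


Step 1: Convert L to m: L = 178e-6 m
Step 2: L^2 = (178e-6)^2 = 3.1684e-08 m^2
Step 3: tau = 2330 * 730 * 3.1684e-08 / 1.4 = 3.849379686e-02 s
Step 4: Convert to microseconds (multiply by 1e6).
tau = 38493.797 us


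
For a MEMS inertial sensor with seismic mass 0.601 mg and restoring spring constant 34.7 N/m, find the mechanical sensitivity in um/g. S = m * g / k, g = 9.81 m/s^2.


Step 1: Convert mass: m = 0.601 mg = 6.01e-07 kg
Step 2: S = m * g / k = 6.01e-07 * 9.81 / 34.7
Step 3: S = 1.70e-07 m/g
Step 4: Convert to um/g: S = 0.17 um/g


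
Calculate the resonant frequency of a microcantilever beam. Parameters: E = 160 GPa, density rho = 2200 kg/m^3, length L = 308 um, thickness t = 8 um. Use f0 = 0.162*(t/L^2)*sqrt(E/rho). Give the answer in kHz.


Step 1: Convert units to SI.
t_SI = 8e-6 m, L_SI = 308e-6 m
Step 2: Calculate sqrt(E/rho).
sqrt(160e9 / 2200) = 8528.03 m/s
Step 3: Compute f0.
f0 = 0.162 * 8e-6 / (308e-6)^2 * 8528.03 = 116507.1 Hz = 116.51 kHz


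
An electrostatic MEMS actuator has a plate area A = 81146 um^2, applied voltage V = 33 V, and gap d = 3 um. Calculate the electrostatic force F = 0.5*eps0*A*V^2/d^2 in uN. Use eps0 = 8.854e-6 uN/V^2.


Step 1: Identify parameters.
eps0 = 8.854e-6 uN/V^2, A = 81146 um^2, V = 33 V, d = 3 um
Step 2: Compute V^2 = 33^2 = 1089
Step 3: Compute d^2 = 3^2 = 9
Step 4: F = 0.5 * 8.854e-6 * 81146 * 1089 / 9
F = 43.467 uN


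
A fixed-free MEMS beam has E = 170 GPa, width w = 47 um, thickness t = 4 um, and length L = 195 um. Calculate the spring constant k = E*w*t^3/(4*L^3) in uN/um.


Step 1: Convert E to consistent units (1 GPa = 1000 uN/um^2).
E = 170 GPa = 170000 uN/um^2
Step 2: Compute t^3 = 4^3 = 64
Step 3: Compute L^3 = 195^3 = 7414875
Step 4: k = 170000 * 47 * 64 / (4 * 7414875)
k = 17.241 uN/um


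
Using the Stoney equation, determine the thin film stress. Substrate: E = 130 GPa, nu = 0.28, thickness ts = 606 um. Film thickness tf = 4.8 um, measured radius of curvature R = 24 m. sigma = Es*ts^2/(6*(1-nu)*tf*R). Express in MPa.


Step 1: Compute numerator: Es * ts^2 = 130 * 606^2 = 47740680 (GPa*um^2)
Step 2: Compute denominator (R in um): 6*(1-nu)*tf*R = 6*0.72*4.8*24e6 = 497664000.0 (um^2)
Step 3: sigma (GPa) = 47740680 / 497664000.0 = 9.593e-02 GPa
Step 4: Convert to MPa (x1000): sigma = 95.9 MPa


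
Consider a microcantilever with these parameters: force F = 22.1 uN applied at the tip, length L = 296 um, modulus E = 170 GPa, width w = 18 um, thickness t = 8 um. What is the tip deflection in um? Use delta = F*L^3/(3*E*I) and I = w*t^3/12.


Step 1: Calculate the second moment of area.
I = w * t^3 / 12 = 18 * 8^3 / 12 = 768.0 um^4
Step 2: Convert E to consistent units (1 GPa = 1000 uN/um^2).
E = 170 GPa = 170000 uN/um^2
Step 3: Calculate tip deflection.
delta = F * L^3 / (3 * E * I)
delta = 22.1 * 296^3 / (3 * 170000 * 768.0)
delta = 1.4633 um


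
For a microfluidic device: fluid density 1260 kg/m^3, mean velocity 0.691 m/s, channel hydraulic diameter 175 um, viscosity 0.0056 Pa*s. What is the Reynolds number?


Step 1: Convert Dh to meters: Dh = 175e-6 m
Step 2: Re = rho * v * Dh / mu
Re = 1260 * 0.691 * 175e-6 / 0.0056
Re = 27.208


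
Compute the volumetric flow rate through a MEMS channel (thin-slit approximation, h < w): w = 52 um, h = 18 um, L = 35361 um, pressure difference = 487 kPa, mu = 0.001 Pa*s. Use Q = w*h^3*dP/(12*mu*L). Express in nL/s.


Step 1: Convert all dimensions to SI (meters).
w = 52e-6 m, h = 18e-6 m, L = 35361e-6 m, dP = 487e3 Pa
Step 2: Q = w * h^3 * dP / (12 * mu * L)
Q = 52e-6 * (18e-6)^3 * 487e3 / (12 * 0.001 * 35361e-6) = 3.4805192e-10 m^3/s
Step 3: Convert Q from m^3/s to nL/s (1 m^3 = 1e12 nL, so multiply by 1e12).
Q = 348.052 nL/s


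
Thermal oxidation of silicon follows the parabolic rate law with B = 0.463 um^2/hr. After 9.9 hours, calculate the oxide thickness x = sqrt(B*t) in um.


Step 1: Compute B*t = 0.463 * 9.9 = 4.5837
Step 2: x = sqrt(4.5837)
x = 2.141 um


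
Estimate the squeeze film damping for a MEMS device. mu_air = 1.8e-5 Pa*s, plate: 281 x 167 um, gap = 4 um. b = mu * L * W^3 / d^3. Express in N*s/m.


Step 1: Convert to SI.
L = 281e-6 m, W = 167e-6 m, d = 4e-6 m
Step 2: W^3 = (167e-6)^3 = 4.66e-12 m^3
Step 3: d^3 = (4e-6)^3 = 6.40e-17 m^3
Step 4: b = 1.8e-5 * 281e-6 * 4.66e-12 / 6.40e-17
b = 3.68e-04 N*s/m


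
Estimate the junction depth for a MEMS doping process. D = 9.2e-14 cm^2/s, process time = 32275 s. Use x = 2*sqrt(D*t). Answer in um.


Step 1: Compute D*t = 9.2e-14 * 32275 = 2.9693e-09 cm^2
Step 2: sqrt(D*t) = 5.4491e-05 cm
Step 3: x = 2 * 5.4491e-05 cm = 1.08982e-04 cm
Step 4: Convert to um (1 cm = 1e4 um): x = 1.09 um


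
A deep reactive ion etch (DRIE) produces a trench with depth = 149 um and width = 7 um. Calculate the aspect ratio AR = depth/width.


Step 1: AR = depth / width
Step 2: AR = 149 / 7
AR = 21.3


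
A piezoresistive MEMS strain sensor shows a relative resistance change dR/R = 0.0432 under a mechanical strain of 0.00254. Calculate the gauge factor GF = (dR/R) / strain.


Step 1: Identify values.
dR/R = 0.0432, strain = 0.00254
Step 2: GF = (dR/R) / strain = 0.0432 / 0.00254
GF = 17.0


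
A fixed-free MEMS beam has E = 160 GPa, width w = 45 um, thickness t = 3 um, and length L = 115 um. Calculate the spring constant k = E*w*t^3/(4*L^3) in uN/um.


Step 1: Convert E to consistent units (1 GPa = 1000 uN/um^2).
E = 160 GPa = 160000 uN/um^2
Step 2: Compute t^3 = 3^3 = 27
Step 3: Compute L^3 = 115^3 = 1520875
Step 4: k = 160000 * 45 * 27 / (4 * 1520875)
k = 31.9553 uN/um


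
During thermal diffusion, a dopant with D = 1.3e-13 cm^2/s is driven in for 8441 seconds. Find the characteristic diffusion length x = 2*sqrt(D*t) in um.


Step 1: Compute D*t = 1.3e-13 * 8441 = 1.09733e-09 cm^2
Step 2: sqrt(D*t) = 3.3126e-05 cm
Step 3: x = 2 * 3.3126e-05 cm = 6.6252e-05 cm
Step 4: Convert to um (1 cm = 1e4 um): x = 0.663 um


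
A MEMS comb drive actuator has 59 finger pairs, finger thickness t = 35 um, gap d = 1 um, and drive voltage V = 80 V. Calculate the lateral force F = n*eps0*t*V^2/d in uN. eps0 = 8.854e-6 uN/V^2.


Step 1: Parameters: n=59, eps0=8.854e-6 uN/V^2, t=35 um, V=80 V, d=1 um
Step 2: V^2 = 6400
Step 3: F = 59 * 8.854e-6 * 35 * 6400 / 1
F = 117.014 uN


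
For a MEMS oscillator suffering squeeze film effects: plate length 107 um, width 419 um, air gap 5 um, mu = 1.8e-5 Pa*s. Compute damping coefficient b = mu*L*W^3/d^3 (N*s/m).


Step 1: Convert to SI.
L = 107e-6 m, W = 419e-6 m, d = 5e-6 m
Step 2: W^3 = (419e-6)^3 = 7.36e-11 m^3
Step 3: d^3 = (5e-6)^3 = 1.25e-16 m^3
Step 4: b = 1.8e-5 * 107e-6 * 7.36e-11 / 1.25e-16
b = 1.13e-03 N*s/m


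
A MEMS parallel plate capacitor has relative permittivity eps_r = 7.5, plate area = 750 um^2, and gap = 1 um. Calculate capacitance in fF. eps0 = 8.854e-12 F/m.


Step 1: Convert area to m^2: A = 750e-12 m^2
Step 2: Convert gap to m: d = 1e-6 m
Step 3: C = eps0 * eps_r * A / d
C = 8.854e-12 * 7.5 * 750e-12 / 1e-6
Step 4: Convert to fF (multiply by 1e15).
C = 49.8 fF


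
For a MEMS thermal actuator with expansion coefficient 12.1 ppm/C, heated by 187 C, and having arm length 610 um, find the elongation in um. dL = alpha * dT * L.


Step 1: Convert CTE: alpha = 12.1 ppm/C = 12.1e-6 /C
Step 2: dL = 12.1e-6 * 187 * 610
dL = 1.3802 um


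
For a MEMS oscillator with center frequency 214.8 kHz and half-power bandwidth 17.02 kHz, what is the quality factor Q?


Step 1: Q = f0 / bandwidth
Step 2: Q = 214.8 / 17.02
Q = 12.6


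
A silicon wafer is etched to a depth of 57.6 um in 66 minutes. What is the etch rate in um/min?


Step 1: Etch rate = depth / time
Step 2: rate = 57.6 / 66
rate = 0.873 um/min


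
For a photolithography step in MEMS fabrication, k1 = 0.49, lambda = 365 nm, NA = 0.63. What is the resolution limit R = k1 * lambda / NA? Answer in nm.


Step 1: Identify values: k1 = 0.49, lambda = 365 nm, NA = 0.63
Step 2: R = k1 * lambda / NA
R = 0.49 * 365 / 0.63
R = 283.9 nm


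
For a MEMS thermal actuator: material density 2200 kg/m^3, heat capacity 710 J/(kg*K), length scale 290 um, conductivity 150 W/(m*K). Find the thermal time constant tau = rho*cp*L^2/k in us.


Step 1: Convert L to m: L = 290e-6 m
Step 2: L^2 = (290e-6)^2 = 8.41e-08 m^2
Step 3: tau = 2200 * 710 * 8.41e-08 / 150 = 8.7576133e-04 s
Step 4: Convert to microseconds (multiply by 1e6).
tau = 875.761 us


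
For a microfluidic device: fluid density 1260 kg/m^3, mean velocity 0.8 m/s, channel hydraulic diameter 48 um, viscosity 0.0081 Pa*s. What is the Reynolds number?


Step 1: Convert Dh to meters: Dh = 48e-6 m
Step 2: Re = rho * v * Dh / mu
Re = 1260 * 0.8 * 48e-6 / 0.0081
Re = 5.973


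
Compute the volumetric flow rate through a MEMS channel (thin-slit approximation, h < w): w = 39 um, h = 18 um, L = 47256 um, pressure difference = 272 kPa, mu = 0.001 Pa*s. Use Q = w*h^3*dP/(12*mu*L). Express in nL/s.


Step 1: Convert all dimensions to SI (meters).
w = 39e-6 m, h = 18e-6 m, L = 47256e-6 m, dP = 272e3 Pa
Step 2: Q = w * h^3 * dP / (12 * mu * L)
Q = 39e-6 * (18e-6)^3 * 272e3 / (12 * 0.001 * 47256e-6) = 1.09097e-10 m^3/s
Step 3: Convert Q from m^3/s to nL/s (1 m^3 = 1e12 nL, so multiply by 1e12).
Q = 109.097 nL/s


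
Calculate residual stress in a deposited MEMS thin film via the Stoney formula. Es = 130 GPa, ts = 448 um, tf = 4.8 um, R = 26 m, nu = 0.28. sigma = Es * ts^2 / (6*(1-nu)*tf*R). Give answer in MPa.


Step 1: Compute numerator: Es * ts^2 = 130 * 448^2 = 26091520 (GPa*um^2)
Step 2: Compute denominator (R in um): 6*(1-nu)*tf*R = 6*0.72*4.8*26e6 = 539136000.0 (um^2)
Step 3: sigma (GPa) = 26091520 / 539136000.0 = 4.8395e-02 GPa
Step 4: Convert to MPa (x1000): sigma = 48.4 MPa


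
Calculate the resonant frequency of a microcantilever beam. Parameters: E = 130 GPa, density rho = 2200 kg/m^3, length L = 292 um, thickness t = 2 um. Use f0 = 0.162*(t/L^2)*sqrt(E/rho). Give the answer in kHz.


Step 1: Convert units to SI.
t_SI = 2e-6 m, L_SI = 292e-6 m
Step 2: Calculate sqrt(E/rho).
sqrt(130e9 / 2200) = 7687.06 m/s
Step 3: Compute f0.
f0 = 0.162 * 2e-6 / (292e-6)^2 * 7687.06 = 29210.5 Hz = 29.21 kHz


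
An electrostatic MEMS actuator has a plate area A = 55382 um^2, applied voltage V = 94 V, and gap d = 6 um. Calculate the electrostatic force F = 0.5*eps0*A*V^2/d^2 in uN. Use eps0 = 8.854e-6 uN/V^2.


Step 1: Identify parameters.
eps0 = 8.854e-6 uN/V^2, A = 55382 um^2, V = 94 V, d = 6 um
Step 2: Compute V^2 = 94^2 = 8836
Step 3: Compute d^2 = 6^2 = 36
Step 4: F = 0.5 * 8.854e-6 * 55382 * 8836 / 36
F = 60.177 uN


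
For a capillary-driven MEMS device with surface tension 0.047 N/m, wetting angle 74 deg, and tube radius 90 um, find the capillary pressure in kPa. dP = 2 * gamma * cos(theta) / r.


Step 1: cos(74 deg) = 0.2756
Step 2: Convert r to m: r = 90e-6 m
Step 3: dP = 2 * 0.047 * 0.2756 / 90e-6 = 287.8 Pa
Step 4: Convert Pa to kPa (divide by 1000).
dP = 0.29 kPa


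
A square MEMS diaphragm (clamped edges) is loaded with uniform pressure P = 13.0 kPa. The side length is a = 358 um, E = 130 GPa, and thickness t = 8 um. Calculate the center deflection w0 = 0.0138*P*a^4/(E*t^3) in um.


Step 1: Convert pressure to compatible units (E is in GPa, so P in GPa).
P = 13.0 kPa = 13.0e-6 GPa
Step 2: Compute numerator: 0.0138 * P * a^4.
a^4 = 358^4 = 16426010896
numerator = 0.0138 * 13.0e-6 * 16426010896 = 2.9468e+03
Step 3: Compute denominator: E * t^3 = 130 * 8^3 = 66560
Step 4: w0 = numerator / denominator = 2.9468e+03 / 66560 = 0.0443 um


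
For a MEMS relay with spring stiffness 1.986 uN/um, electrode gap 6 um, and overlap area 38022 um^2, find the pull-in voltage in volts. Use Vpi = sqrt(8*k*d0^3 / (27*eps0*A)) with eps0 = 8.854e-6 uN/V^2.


Step 1: Compute numerator: 8 * k * d0^3 = 8 * 1.986 * 6^3 = 3431.808
Step 2: Compute denominator: 27 * eps0 * A = 27 * 8.854e-6 * 38022 = 9.089463
Step 3: Vpi = sqrt(3431.808 / 9.089463)
Vpi = 19.43 V


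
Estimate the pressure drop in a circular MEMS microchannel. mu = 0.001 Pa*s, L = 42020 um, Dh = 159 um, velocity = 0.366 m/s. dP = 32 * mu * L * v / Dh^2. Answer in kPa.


Step 1: Convert to SI: L = 42020e-6 m, Dh = 159e-6 m
Step 2: dP = 32 * 0.001 * 42020e-6 * 0.366 / (159e-6)^2
Step 3: dP = 19466.72 Pa
Step 4: Convert to kPa: dP = 19.47 kPa


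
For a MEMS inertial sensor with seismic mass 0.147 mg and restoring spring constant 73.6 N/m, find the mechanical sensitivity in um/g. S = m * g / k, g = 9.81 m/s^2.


Step 1: Convert mass: m = 0.147 mg = 1.47e-07 kg
Step 2: S = m * g / k = 1.47e-07 * 9.81 / 73.6
Step 3: S = 1.96e-08 m/g
Step 4: Convert to um/g: S = 0.02 um/g


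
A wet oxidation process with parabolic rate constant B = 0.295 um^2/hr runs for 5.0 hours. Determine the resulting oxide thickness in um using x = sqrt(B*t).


Step 1: Compute B*t = 0.295 * 5.0 = 1.475
Step 2: x = sqrt(1.475)
x = 1.214 um


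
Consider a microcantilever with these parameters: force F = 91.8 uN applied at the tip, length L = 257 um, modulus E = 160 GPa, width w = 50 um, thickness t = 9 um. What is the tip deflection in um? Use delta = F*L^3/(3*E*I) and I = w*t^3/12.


Step 1: Calculate the second moment of area.
I = w * t^3 / 12 = 50 * 9^3 / 12 = 3037.5 um^4
Step 2: Convert E to consistent units (1 GPa = 1000 uN/um^2).
E = 160 GPa = 160000 uN/um^2
Step 3: Calculate tip deflection.
delta = F * L^3 / (3 * E * I)
delta = 91.8 * 257^3 / (3 * 160000 * 3037.5)
delta = 1.0688 um


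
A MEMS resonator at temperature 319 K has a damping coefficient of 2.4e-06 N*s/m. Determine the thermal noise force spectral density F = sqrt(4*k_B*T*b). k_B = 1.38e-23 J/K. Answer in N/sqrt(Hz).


Step 1: Compute 4 * k_B * T * b
= 4 * 1.38e-23 * 319 * 2.4e-06
= 4.2261e-26 N^2/Hz
Step 2: F_noise = sqrt(4.2261e-26)
F_noise = 2.06e-13 N/sqrt(Hz)


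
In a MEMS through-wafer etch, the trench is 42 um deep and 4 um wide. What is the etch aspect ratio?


Step 1: AR = depth / width
Step 2: AR = 42 / 4
AR = 10.5


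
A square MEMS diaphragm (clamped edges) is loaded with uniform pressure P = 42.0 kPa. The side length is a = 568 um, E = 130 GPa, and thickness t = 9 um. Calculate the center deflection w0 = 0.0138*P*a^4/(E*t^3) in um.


Step 1: Convert pressure to compatible units (E is in GPa, so P in GPa).
P = 42.0 kPa = 42.0e-6 GPa
Step 2: Compute numerator: 0.0138 * P * a^4.
a^4 = 568^4 = 104086245376
numerator = 0.0138 * 42.0e-6 * 104086245376 = 6.03284e+04
Step 3: Compute denominator: E * t^3 = 130 * 9^3 = 94770
Step 4: w0 = numerator / denominator = 6.03284e+04 / 94770 = 0.6366 um


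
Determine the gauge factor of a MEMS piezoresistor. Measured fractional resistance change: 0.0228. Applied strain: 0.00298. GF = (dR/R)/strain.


Step 1: Identify values.
dR/R = 0.0228, strain = 0.00298
Step 2: GF = (dR/R) / strain = 0.0228 / 0.00298
GF = 7.7


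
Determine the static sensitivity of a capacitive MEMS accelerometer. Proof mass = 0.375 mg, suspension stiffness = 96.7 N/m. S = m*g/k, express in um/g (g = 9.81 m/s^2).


Step 1: Convert mass: m = 0.375 mg = 3.75e-07 kg
Step 2: S = m * g / k = 3.75e-07 * 9.81 / 96.7
Step 3: S = 3.80e-08 m/g
Step 4: Convert to um/g: S = 0.038 um/g


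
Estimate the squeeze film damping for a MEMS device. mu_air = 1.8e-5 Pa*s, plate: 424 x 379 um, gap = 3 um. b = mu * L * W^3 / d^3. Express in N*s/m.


Step 1: Convert to SI.
L = 424e-6 m, W = 379e-6 m, d = 3e-6 m
Step 2: W^3 = (379e-6)^3 = 5.44e-11 m^3
Step 3: d^3 = (3e-6)^3 = 2.70e-17 m^3
Step 4: b = 1.8e-5 * 424e-6 * 5.44e-11 / 2.70e-17
b = 1.54e-02 N*s/m


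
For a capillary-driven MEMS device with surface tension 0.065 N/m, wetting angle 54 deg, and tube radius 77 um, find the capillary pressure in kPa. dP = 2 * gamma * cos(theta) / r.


Step 1: cos(54 deg) = 0.5878
Step 2: Convert r to m: r = 77e-6 m
Step 3: dP = 2 * 0.065 * 0.5878 / 77e-6 = 992.4 Pa
Step 4: Convert Pa to kPa (divide by 1000).
dP = 0.99 kPa


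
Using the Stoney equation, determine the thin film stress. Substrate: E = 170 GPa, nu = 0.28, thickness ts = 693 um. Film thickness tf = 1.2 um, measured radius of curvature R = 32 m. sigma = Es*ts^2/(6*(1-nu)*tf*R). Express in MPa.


Step 1: Compute numerator: Es * ts^2 = 170 * 693^2 = 81642330 (GPa*um^2)
Step 2: Compute denominator (R in um): 6*(1-nu)*tf*R = 6*0.72*1.2*32e6 = 165888000.0 (um^2)
Step 3: sigma (GPa) = 81642330 / 165888000.0 = 4.92153e-01 GPa
Step 4: Convert to MPa (x1000): sigma = 492.2 MPa


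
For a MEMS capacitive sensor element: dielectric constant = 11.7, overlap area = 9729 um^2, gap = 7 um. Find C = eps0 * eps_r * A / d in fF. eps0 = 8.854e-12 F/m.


Step 1: Convert area to m^2: A = 9729e-12 m^2
Step 2: Convert gap to m: d = 7e-6 m
Step 3: C = eps0 * eps_r * A / d
C = 8.854e-12 * 11.7 * 9729e-12 / 7e-6
Step 4: Convert to fF (multiply by 1e15).
C = 143.98 fF


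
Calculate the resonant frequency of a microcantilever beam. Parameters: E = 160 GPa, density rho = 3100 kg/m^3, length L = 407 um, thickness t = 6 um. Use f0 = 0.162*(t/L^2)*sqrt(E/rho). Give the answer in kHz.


Step 1: Convert units to SI.
t_SI = 6e-6 m, L_SI = 407e-6 m
Step 2: Calculate sqrt(E/rho).
sqrt(160e9 / 3100) = 7184.21 m/s
Step 3: Compute f0.
f0 = 0.162 * 6e-6 / (407e-6)^2 * 7184.21 = 42155.7 Hz = 42.16 kHz


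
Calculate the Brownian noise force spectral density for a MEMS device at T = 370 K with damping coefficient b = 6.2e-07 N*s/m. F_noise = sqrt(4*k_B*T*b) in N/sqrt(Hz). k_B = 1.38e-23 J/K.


Step 1: Compute 4 * k_B * T * b
= 4 * 1.38e-23 * 370 * 6.2e-07
= 1.2663e-26 N^2/Hz
Step 2: F_noise = sqrt(1.2663e-26)
F_noise = 1.13e-13 N/sqrt(Hz)


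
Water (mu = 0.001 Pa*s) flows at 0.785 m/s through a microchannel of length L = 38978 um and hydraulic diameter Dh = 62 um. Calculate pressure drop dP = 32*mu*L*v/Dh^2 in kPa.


Step 1: Convert to SI: L = 38978e-6 m, Dh = 62e-6 m
Step 2: dP = 32 * 0.001 * 38978e-6 * 0.785 / (62e-6)^2
Step 3: dP = 254715.75 Pa
Step 4: Convert to kPa: dP = 254.72 kPa


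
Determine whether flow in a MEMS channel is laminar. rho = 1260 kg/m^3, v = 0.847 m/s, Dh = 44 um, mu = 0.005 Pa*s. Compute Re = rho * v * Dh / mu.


Step 1: Convert Dh to meters: Dh = 44e-6 m
Step 2: Re = rho * v * Dh / mu
Re = 1260 * 0.847 * 44e-6 / 0.005
Re = 9.392
Since Re = 9.392 is below ~2300, the flow is laminar.


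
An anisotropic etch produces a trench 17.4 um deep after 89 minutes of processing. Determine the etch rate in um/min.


Step 1: Etch rate = depth / time
Step 2: rate = 17.4 / 89
rate = 0.196 um/min


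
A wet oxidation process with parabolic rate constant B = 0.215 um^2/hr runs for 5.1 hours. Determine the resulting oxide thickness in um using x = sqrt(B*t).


Step 1: Compute B*t = 0.215 * 5.1 = 1.0965
Step 2: x = sqrt(1.0965)
x = 1.047 um


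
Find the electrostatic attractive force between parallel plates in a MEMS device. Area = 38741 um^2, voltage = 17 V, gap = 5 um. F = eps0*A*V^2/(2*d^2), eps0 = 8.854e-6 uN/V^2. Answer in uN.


Step 1: Identify parameters.
eps0 = 8.854e-6 uN/V^2, A = 38741 um^2, V = 17 V, d = 5 um
Step 2: Compute V^2 = 17^2 = 289
Step 3: Compute d^2 = 5^2 = 25
Step 4: F = 0.5 * 8.854e-6 * 38741 * 289 / 25
F = 1.983 uN


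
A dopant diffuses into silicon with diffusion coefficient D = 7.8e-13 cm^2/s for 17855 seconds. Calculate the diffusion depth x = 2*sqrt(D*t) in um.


Step 1: Compute D*t = 7.8e-13 * 17855 = 1.39269e-08 cm^2
Step 2: sqrt(D*t) = 1.1801e-04 cm
Step 3: x = 2 * 1.1801e-04 cm = 2.3602e-04 cm
Step 4: Convert to um (1 cm = 1e4 um): x = 2.36 um


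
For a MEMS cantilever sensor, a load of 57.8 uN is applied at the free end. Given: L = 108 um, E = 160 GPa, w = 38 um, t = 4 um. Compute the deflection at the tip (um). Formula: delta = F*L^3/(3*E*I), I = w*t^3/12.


Step 1: Calculate the second moment of area.
I = w * t^3 / 12 = 38 * 4^3 / 12 = 202.6667 um^4
Step 2: Convert E to consistent units (1 GPa = 1000 uN/um^2).
E = 160 GPa = 160000 uN/um^2
Step 3: Calculate tip deflection.
delta = F * L^3 / (3 * E * I)
delta = 57.8 * 108^3 / (3 * 160000 * 202.6667)
delta = 0.7485 um


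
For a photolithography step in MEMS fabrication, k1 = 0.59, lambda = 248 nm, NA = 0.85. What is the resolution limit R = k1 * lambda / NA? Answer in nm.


Step 1: Identify values: k1 = 0.59, lambda = 248 nm, NA = 0.85
Step 2: R = k1 * lambda / NA
R = 0.59 * 248 / 0.85
R = 172.1 nm


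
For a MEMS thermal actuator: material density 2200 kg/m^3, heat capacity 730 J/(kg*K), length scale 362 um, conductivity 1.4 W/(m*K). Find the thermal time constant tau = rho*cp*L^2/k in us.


Step 1: Convert L to m: L = 362e-6 m
Step 2: L^2 = (362e-6)^2 = 1.31044e-07 m^2
Step 3: tau = 2200 * 730 * 1.31044e-07 / 1.4 = 1.5032618857e-01 s
Step 4: Convert to microseconds (multiply by 1e6).
tau = 150326.189 us


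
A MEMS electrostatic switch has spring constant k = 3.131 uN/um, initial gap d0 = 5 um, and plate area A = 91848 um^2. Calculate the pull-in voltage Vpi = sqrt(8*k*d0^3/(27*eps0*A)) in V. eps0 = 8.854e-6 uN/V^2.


Step 1: Compute numerator: 8 * k * d0^3 = 8 * 3.131 * 5^3 = 3131.0
Step 2: Compute denominator: 27 * eps0 * A = 27 * 8.854e-6 * 91848 = 21.956999
Step 3: Vpi = sqrt(3131.0 / 21.956999)
Vpi = 11.94 V


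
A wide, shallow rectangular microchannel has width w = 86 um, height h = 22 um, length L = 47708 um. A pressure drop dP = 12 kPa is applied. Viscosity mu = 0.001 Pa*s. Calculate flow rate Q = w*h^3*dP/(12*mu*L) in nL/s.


Step 1: Convert all dimensions to SI (meters).
w = 86e-6 m, h = 22e-6 m, L = 47708e-6 m, dP = 12e3 Pa
Step 2: Q = w * h^3 * dP / (12 * mu * L)
Q = 86e-6 * (22e-6)^3 * 12e3 / (12 * 0.001 * 47708e-6) = 1.919443e-11 m^3/s
Step 3: Convert Q from m^3/s to nL/s (1 m^3 = 1e12 nL, so multiply by 1e12).
Q = 19.194 nL/s


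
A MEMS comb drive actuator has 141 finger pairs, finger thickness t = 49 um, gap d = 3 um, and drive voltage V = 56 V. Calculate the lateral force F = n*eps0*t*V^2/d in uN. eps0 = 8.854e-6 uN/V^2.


Step 1: Parameters: n=141, eps0=8.854e-6 uN/V^2, t=49 um, V=56 V, d=3 um
Step 2: V^2 = 3136
Step 3: F = 141 * 8.854e-6 * 49 * 3136 / 3
F = 63.945 uN


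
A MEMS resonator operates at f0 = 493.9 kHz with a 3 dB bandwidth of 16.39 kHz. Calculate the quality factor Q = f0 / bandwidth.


Step 1: Q = f0 / bandwidth
Step 2: Q = 493.9 / 16.39
Q = 30.1


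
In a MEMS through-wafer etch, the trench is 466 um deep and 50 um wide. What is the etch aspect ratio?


Step 1: AR = depth / width
Step 2: AR = 466 / 50
AR = 9.3


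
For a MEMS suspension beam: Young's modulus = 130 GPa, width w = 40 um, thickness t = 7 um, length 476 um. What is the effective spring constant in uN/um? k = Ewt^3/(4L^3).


Step 1: Convert E to consistent units (1 GPa = 1000 uN/um^2).
E = 130 GPa = 130000 uN/um^2
Step 2: Compute t^3 = 7^3 = 343
Step 3: Compute L^3 = 476^3 = 107850176
Step 4: k = 130000 * 40 * 343 / (4 * 107850176)
k = 4.1344 uN/um


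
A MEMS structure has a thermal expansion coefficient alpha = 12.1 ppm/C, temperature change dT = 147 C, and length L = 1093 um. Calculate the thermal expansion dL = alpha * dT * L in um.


Step 1: Convert CTE: alpha = 12.1 ppm/C = 12.1e-6 /C
Step 2: dL = 12.1e-6 * 147 * 1093
dL = 1.9441 um


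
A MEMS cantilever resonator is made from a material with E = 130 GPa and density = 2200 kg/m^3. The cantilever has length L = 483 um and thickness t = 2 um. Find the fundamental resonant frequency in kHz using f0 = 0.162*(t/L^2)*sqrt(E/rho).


Step 1: Convert units to SI.
t_SI = 2e-6 m, L_SI = 483e-6 m
Step 2: Calculate sqrt(E/rho).
sqrt(130e9 / 2200) = 7687.06 m/s
Step 3: Compute f0.
f0 = 0.162 * 2e-6 / (483e-6)^2 * 7687.06 = 10676.1 Hz = 10.68 kHz


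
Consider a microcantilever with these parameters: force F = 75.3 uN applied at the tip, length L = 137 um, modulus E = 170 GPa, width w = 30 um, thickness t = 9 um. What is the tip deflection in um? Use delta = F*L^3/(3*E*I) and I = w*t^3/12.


Step 1: Calculate the second moment of area.
I = w * t^3 / 12 = 30 * 9^3 / 12 = 1822.5 um^4
Step 2: Convert E to consistent units (1 GPa = 1000 uN/um^2).
E = 170 GPa = 170000 uN/um^2
Step 3: Calculate tip deflection.
delta = F * L^3 / (3 * E * I)
delta = 75.3 * 137^3 / (3 * 170000 * 1822.5)
delta = 0.2083 um


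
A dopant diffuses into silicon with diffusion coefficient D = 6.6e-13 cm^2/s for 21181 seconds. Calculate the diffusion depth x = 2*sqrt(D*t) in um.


Step 1: Compute D*t = 6.6e-13 * 21181 = 1.397946e-08 cm^2
Step 2: sqrt(D*t) = 1.18235e-04 cm
Step 3: x = 2 * 1.18235e-04 cm = 2.3647e-04 cm
Step 4: Convert to um (1 cm = 1e4 um): x = 2.365 um


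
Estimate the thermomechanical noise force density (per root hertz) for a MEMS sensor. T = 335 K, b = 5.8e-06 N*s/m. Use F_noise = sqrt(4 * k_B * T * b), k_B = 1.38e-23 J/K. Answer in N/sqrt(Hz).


Step 1: Compute 4 * k_B * T * b
= 4 * 1.38e-23 * 335 * 5.8e-06
= 1.0725e-25 N^2/Hz
Step 2: F_noise = sqrt(1.0725e-25)
F_noise = 3.27e-13 N/sqrt(Hz)


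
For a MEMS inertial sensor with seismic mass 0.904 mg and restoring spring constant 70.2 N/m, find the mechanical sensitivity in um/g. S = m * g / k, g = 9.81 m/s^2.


Step 1: Convert mass: m = 0.904 mg = 9.04e-07 kg
Step 2: S = m * g / k = 9.04e-07 * 9.81 / 70.2
Step 3: S = 1.26e-07 m/g
Step 4: Convert to um/g: S = 0.126 um/g


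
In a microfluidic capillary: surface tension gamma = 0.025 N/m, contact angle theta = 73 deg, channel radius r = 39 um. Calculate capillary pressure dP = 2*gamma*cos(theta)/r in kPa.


Step 1: cos(73 deg) = 0.2924
Step 2: Convert r to m: r = 39e-6 m
Step 3: dP = 2 * 0.025 * 0.2924 / 39e-6 = 374.9 Pa
Step 4: Convert Pa to kPa (divide by 1000).
dP = 0.37 kPa


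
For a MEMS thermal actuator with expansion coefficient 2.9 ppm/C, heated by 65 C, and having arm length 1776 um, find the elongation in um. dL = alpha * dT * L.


Step 1: Convert CTE: alpha = 2.9 ppm/C = 2.9e-6 /C
Step 2: dL = 2.9e-6 * 65 * 1776
dL = 0.3348 um


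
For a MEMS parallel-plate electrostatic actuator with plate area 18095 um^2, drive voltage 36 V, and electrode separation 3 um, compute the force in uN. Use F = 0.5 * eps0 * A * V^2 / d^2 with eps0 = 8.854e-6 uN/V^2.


Step 1: Identify parameters.
eps0 = 8.854e-6 uN/V^2, A = 18095 um^2, V = 36 V, d = 3 um
Step 2: Compute V^2 = 36^2 = 1296
Step 3: Compute d^2 = 3^2 = 9
Step 4: F = 0.5 * 8.854e-6 * 18095 * 1296 / 9
F = 11.535 uN


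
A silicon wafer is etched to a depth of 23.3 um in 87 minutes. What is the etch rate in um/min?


Step 1: Etch rate = depth / time
Step 2: rate = 23.3 / 87
rate = 0.268 um/min


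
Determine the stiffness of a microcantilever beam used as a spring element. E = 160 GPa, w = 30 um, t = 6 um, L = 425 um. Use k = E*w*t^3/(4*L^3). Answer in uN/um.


Step 1: Convert E to consistent units (1 GPa = 1000 uN/um^2).
E = 160 GPa = 160000 uN/um^2
Step 2: Compute t^3 = 6^3 = 216
Step 3: Compute L^3 = 425^3 = 76765625
Step 4: k = 160000 * 30 * 216 / (4 * 76765625)
k = 3.3765 uN/um


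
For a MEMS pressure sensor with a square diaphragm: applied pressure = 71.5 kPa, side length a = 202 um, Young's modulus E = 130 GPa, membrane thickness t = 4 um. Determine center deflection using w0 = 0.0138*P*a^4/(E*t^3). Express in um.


Step 1: Convert pressure to compatible units (E is in GPa, so P in GPa).
P = 71.5 kPa = 71.5e-6 GPa
Step 2: Compute numerator: 0.0138 * P * a^4.
a^4 = 202^4 = 1664966416
numerator = 0.0138 * 71.5e-6 * 1664966416 = 1.64282e+03
Step 3: Compute denominator: E * t^3 = 130 * 4^3 = 8320
Step 4: w0 = numerator / denominator = 1.64282e+03 / 8320 = 0.1975 um


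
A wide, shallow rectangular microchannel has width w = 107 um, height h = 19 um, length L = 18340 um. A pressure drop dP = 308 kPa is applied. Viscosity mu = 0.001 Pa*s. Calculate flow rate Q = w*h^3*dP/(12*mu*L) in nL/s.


Step 1: Convert all dimensions to SI (meters).
w = 107e-6 m, h = 19e-6 m, L = 18340e-6 m, dP = 308e3 Pa
Step 2: Q = w * h^3 * dP / (12 * mu * L)
Q = 107e-6 * (19e-6)^3 * 308e3 / (12 * 0.001 * 18340e-6) = 1.02710471e-09 m^3/s
Step 3: Convert Q from m^3/s to nL/s (1 m^3 = 1e12 nL, so multiply by 1e12).
Q = 1027.105 nL/s
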